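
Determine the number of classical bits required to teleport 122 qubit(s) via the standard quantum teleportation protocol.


Quantum teleportation requires 2 classical bits per qubit teleported.
122 qubit(s) -> 2 * 122 = 244 classical bits

244


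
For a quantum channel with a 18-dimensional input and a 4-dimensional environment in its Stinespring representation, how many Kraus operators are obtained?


Tracing out the environment in an orthonormal basis {|i>_E} gives Kraus operators K_i = <i|_E U |0>_E.
Number of Kraus operators = dim(H_env) = d_env
= 4

4


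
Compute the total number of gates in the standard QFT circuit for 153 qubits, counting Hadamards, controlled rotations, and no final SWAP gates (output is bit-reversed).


Hadamard gates: 153
Controlled rotations: n*(n-1)/2 = 153*152/2 = 11628
SWAP gates: 0 (omitted)
Total = 153 + 11628
= 11781

11781


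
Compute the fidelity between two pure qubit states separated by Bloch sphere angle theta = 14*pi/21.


For states separated by angle theta on Bloch sphere:
F = cos^2(theta/2)
theta = 14*pi/21 = 2.0944
theta/2 = 1.0472
cos(theta/2) = 0.5000
F = 0.2500

0.2500


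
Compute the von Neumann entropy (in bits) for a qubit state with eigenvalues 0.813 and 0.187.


S = -p*log2(p) - (1-p)*log2(1-p)
p = 0.8130, 1-p = 0.1870
= -0.8130 * log2(0.8130) - 0.1870 * log2(0.1870)
= -(-0.2428) - (-0.4523)
= 0.6952

0.6952


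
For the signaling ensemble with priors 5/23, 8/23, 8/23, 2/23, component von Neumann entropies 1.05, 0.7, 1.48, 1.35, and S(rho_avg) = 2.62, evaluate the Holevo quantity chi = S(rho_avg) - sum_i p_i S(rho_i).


chi = S(rho) - sum_i p_i * S(rho_i)
Weighted entropy = 5/23 * 1.05 + 8/23 * 0.7 + 8/23 * 1.48 + 2/23 * 1.35
= 1.1039
chi = 2.62 - 1.1039
= 1.5161

1.5161


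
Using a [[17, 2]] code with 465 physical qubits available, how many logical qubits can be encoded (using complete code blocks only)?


Each code block uses 17 physical qubits for 2 logical qubit(s).
Number of complete blocks = floor(465 / 17) = 27
Logical qubits = 27 * 2
= 54

54


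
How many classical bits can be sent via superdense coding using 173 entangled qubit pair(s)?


Superdense coding allows 2 classical bits per shared entangled pair.
173 pair(s) -> 2 * 173 = 346 classical bits

346


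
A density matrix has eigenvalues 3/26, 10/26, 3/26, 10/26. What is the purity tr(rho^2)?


tr(rho^2) = sum of eigenvalues squared
= (3/26)^2 + (10/26)^2 + (3/26)^2 + (10/26)^2
= (9 + 100 + 9 + 100) / 676
= 218/676
= 0.3225

0.3225


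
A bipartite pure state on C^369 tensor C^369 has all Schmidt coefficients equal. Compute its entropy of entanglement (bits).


For a maximally entangled state in d x d:
S = log2(d) = log2(369)
= 8.5275

8.5275


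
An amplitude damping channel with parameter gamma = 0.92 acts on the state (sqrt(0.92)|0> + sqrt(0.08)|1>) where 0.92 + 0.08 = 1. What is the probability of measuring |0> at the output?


For amplitude damping with parameter gamma on state sqrt(a)|0> + sqrt(b)|1>:
alpha^2 = 0.92, beta^2 = 0.08
P(|0>) = alpha^2 + gamma * beta^2
= 0.92 + 0.92 * 0.08
= 0.92 + 0.0736
= 0.9936

0.9936


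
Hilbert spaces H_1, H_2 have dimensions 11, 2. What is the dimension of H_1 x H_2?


dim(H_1 x H_2) = 11 * 2
= 22

22


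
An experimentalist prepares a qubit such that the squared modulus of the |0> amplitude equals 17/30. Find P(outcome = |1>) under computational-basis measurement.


|alpha|^2 = 17/30 = 0.5667
|beta|^2 = 1 - 17/30 = 13/30 = 0.4333
P(|1>) = |beta|^2 = 0.4333

0.4333


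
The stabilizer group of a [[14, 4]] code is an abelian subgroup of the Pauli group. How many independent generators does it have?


For an [[n,k]] stabilizer code:
Number of stabilizer generators = n - k
= 14 - 4
= 10

10


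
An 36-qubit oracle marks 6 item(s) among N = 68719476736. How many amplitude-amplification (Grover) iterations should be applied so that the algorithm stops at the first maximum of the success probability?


After j Grover iterations the success probability is P(j) = sin^2((2j+1)*theta), where sin(theta) = sqrt(k/N).
N = 2^36 = 68719476736, k = 6
sin(theta) = sqrt(k/N) = 9.344061824e-06
theta = arcsin(sqrt(k/N)) = 9.344061824e-06 rad
P(j) reaches its first maximum when (2j+1)*theta is as close as possible to pi/2, i.e. j = round(pi/(4*theta) - 1/2).
pi/(4*theta) - 1/2 = 84052.6857
(For comparison, the common estimate pi/4 * sqrt(N/k) = 84053.1857; the exact maximiser is used here.)
Optimal iterations = 84053

84053


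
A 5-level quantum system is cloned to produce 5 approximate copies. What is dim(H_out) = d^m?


Output space = H^(tensor 5) where dim(H) = 5
dim = 5^5
= 25 (after 2 factors)
= 125 (after 3 factors)
= 625 (after 4 factors)
= 3125 (after 5 factors)
= 3125

3125


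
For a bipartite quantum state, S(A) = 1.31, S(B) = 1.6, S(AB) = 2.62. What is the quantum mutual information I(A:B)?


I(A:B) = S(A) + S(B) - S(AB)
= 1.31 + 1.6 - 2.62
= 0.2900

0.2900


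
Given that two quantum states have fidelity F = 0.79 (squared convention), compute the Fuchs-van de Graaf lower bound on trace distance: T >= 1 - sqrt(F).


Fuchs-van de Graaf (squared-fidelity convention): 1 - sqrt(F) <= T <= sqrt(1 - F).
Lower bound: T >= 1 - sqrt(F)
sqrt(F) = sqrt(0.79) = 0.8888
T >= 1 - 0.8888
T >= 0.1112

0.1112


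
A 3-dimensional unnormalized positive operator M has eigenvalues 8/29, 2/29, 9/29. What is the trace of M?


tr(M) = sum of eigenvalues
= 8/29 + 2/29 + 9/29
= 19/29
= 0.6552

0.6552


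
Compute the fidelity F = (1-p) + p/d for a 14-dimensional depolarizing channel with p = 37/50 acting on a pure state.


F = (1-p) + p/d
= (1 - 0.7400) + 0.7400/14
= 0.2600 + 0.0529
= 0.3129

0.3129


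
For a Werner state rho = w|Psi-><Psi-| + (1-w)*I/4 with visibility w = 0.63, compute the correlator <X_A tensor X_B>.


|Psi-> = (|01> - |10>)/sqrt(2)
For the pure Bell state, <X_A X_B> = -1 (Bell-state Pauli correlator).
The maximally-mixed part I/4 has tr(I/4 * P tensor P) = 0 for any traceless Pauli P.
So <X_A X_B>_rho = w * (-1) + (1 - w) * 0
= 0.63 * (-1)
= -0.6300

-0.6300


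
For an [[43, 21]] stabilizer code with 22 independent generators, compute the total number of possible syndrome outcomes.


Each stabilizer generator gives a binary (+1 or -1) measurement outcome.
With 22 independent generators:
Total syndromes = 2^22
= 4194304

4194304


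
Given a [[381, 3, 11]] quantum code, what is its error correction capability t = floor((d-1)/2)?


Code parameters: [[381, 3, 11]], distance d = 11.
Number of correctable errors = floor((d-1)/2)
= floor((11 - 1)/2)
= floor(10/2)
= 5

5


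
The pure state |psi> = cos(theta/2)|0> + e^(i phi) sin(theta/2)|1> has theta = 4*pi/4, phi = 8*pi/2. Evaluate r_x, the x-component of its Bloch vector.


theta = 3.1416, phi = 12.5664
r_x = sin(theta)*cos(phi) = 0.0000 * 1.0000
r_x = 0.0000

0.0000


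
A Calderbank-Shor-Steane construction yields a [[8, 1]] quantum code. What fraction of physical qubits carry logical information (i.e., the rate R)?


Code rate R = k/n
= 1/8
= 0.1250

0.1250


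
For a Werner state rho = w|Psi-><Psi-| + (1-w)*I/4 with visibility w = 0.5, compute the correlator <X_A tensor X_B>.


|Psi-> = (|01> - |10>)/sqrt(2)
For the pure Bell state, <X_A X_B> = -1 (Bell-state Pauli correlator).
The maximally-mixed part I/4 has tr(I/4 * P tensor P) = 0 for any traceless Pauli P.
So <X_A X_B>_rho = w * (-1) + (1 - w) * 0
= 0.5 * (-1)
= -0.5000

-0.5000


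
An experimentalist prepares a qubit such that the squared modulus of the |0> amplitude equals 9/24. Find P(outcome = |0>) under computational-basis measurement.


|alpha|^2 = 9/24 = 0.3750
|beta|^2 = 1 - 9/24 = 15/24 = 0.6250
P(|0>) = |alpha|^2 = 0.3750

0.3750


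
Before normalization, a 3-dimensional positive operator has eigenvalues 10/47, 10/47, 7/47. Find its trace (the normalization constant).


tr(M) = sum of eigenvalues
= 10/47 + 10/47 + 7/47
= 27/47
= 0.5745

0.5745


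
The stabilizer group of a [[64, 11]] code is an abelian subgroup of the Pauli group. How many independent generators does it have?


For an [[n,k]] stabilizer code:
Number of stabilizer generators = n - k
= 64 - 11
= 53

53


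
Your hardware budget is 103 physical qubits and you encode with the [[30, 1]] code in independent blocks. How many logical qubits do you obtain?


Each code block uses 30 physical qubits for 1 logical qubit(s).
Number of complete blocks = floor(103 / 30) = 3
Logical qubits = 3 * 1
= 3

3


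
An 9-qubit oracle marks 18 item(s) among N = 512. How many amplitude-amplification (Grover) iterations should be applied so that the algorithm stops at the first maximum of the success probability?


After j Grover iterations the success probability is P(j) = sin^2((2j+1)*theta), where sin(theta) = sqrt(k/N).
N = 2^9 = 512, k = 18
sin(theta) = sqrt(k/N) = 0.1875
theta = arcsin(sqrt(k/N)) = 0.1886163862 rad
P(j) reaches its first maximum when (2j+1)*theta is as close as possible to pi/2, i.e. j = round(pi/(4*theta) - 1/2).
pi/(4*theta) - 1/2 = 3.6640
(For comparison, the common estimate pi/4 * sqrt(N/k) = 4.1888; the exact maximiser is used here.)
Optimal iterations = 4

4


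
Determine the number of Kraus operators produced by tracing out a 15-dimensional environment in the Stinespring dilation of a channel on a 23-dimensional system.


Tracing out the environment in an orthonormal basis {|i>_E} gives Kraus operators K_i = <i|_E U |0>_E.
Number of Kraus operators = dim(H_env) = d_env
= 15

15


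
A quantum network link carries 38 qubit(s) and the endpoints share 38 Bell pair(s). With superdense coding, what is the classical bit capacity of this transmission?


Superdense coding allows 2 classical bits per shared entangled pair.
38 pair(s) -> 2 * 38 = 76 classical bits

76


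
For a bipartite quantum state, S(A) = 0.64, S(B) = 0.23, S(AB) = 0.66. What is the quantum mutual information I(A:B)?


I(A:B) = S(A) + S(B) - S(AB)
= 0.64 + 0.23 - 0.66
= 0.2100

0.2100


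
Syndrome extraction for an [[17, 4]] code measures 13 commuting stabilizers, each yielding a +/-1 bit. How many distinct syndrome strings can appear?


Each stabilizer generator gives a binary (+1 or -1) measurement outcome.
With 13 independent generators:
Total syndromes = 2^13
= 8192

8192


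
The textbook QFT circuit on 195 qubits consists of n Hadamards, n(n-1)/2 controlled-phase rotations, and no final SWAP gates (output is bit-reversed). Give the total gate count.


Hadamard gates: 195
Controlled rotations: n*(n-1)/2 = 195*194/2 = 18915
SWAP gates: 0 (omitted)
Total = 195 + 18915
= 19110

19110


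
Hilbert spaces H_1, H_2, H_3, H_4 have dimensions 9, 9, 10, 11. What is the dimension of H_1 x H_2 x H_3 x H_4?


dim(H_1 x H_2 x H_3 x H_4) = 9 * 9 * 10 * 11
= 81 * 10 * 11
= 810 * 11
= 8910

8910


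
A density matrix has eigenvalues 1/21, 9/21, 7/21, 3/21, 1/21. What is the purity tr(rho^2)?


tr(rho^2) = sum of eigenvalues squared
= (1/21)^2 + (9/21)^2 + (7/21)^2 + (3/21)^2 + (1/21)^2
= (1 + 81 + 49 + 9 + 1) / 441
= 141/441
= 0.3197

0.3197


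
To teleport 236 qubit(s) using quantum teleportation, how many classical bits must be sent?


Quantum teleportation requires 2 classical bits per qubit teleported.
236 qubit(s) -> 2 * 236 = 472 classical bits

472


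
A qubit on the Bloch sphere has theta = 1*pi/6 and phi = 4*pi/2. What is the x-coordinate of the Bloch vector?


theta = 0.5236, phi = 6.2832
r_x = sin(theta)*cos(phi) = 0.5000 * 1.0000
r_x = 0.5000

0.5000


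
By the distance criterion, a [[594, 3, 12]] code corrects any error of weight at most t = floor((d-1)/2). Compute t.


Code parameters: [[594, 3, 12]], distance d = 12.
Number of correctable errors = floor((d-1)/2)
= floor((12 - 1)/2)
= floor(11/2)
= 5

5


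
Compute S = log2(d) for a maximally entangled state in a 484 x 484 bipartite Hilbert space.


For a maximally entangled state in d x d:
S = log2(d) = log2(484)
= 8.9189

8.9189


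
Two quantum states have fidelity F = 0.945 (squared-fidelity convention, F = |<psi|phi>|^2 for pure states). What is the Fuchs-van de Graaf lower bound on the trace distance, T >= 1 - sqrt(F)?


Fuchs-van de Graaf (squared-fidelity convention): 1 - sqrt(F) <= T <= sqrt(1 - F).
Lower bound: T >= 1 - sqrt(F)
sqrt(F) = sqrt(0.945) = 0.9721
T >= 1 - 0.9721
T >= 0.0279

0.0279


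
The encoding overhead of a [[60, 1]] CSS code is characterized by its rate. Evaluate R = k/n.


Code rate R = k/n
= 1/60
= 0.0167

0.0167


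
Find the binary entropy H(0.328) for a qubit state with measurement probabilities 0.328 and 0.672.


S = -p*log2(p) - (1-p)*log2(1-p)
p = 0.3280, 1-p = 0.6720
= -0.3280 * log2(0.3280) - 0.6720 * log2(0.6720)
= -(-0.5275) - (-0.3854)
= 0.9129

0.9129


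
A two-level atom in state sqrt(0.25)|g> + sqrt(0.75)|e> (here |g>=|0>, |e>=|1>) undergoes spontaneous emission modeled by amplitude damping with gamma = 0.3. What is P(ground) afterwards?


For amplitude damping with parameter gamma on state sqrt(a)|0> + sqrt(b)|1>:
alpha^2 = 0.25, beta^2 = 0.75
P(|0>) = alpha^2 + gamma * beta^2
= 0.25 + 0.3 * 0.75
= 0.25 + 0.2250
= 0.4750

0.4750


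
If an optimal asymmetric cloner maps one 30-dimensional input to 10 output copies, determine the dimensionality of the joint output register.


Output space = H^(tensor 10) where dim(H) = 30
dim = 30^10
= 900 (after 2 factors)
= 27000 (after 3 factors)
= 810000 (after 4 factors)
= 24300000 (after 5 factors)
= 729000000 (after 6 factors)
= 21870000000 (after 7 factors)
= 656100000000 (after 8 factors)
= 19683000000000 (after 9 factors)
= 590490000000000 (after 10 factors)
= 590490000000000

590490000000000


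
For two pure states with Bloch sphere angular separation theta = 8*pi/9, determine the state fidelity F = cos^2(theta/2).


For states separated by angle theta on Bloch sphere:
F = cos^2(theta/2)
theta = 8*pi/9 = 2.7925
theta/2 = 1.3963
cos(theta/2) = 0.1736
F = 0.0302

0.0302


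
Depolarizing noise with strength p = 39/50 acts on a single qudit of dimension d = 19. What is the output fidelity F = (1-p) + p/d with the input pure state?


F = (1-p) + p/d
= (1 - 0.7800) + 0.7800/19
= 0.2200 + 0.0411
= 0.2611

0.2611


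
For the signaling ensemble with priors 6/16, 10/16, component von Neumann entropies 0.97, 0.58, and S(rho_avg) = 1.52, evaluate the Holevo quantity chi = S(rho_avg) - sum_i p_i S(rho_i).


chi = S(rho) - sum_i p_i * S(rho_i)
Weighted entropy = 6/16 * 0.97 + 10/16 * 0.58
= 0.7263
chi = 1.52 - 0.7263
= 0.7937

0.7937


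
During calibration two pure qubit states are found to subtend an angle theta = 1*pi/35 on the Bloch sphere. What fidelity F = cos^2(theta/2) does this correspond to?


For states separated by angle theta on Bloch sphere:
F = cos^2(theta/2)
theta = 1*pi/35 = 0.0898
theta/2 = 0.0449
cos(theta/2) = 0.9990
F = 0.9980

0.9980


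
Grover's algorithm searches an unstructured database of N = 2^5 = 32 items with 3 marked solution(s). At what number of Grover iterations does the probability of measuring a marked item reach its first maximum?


After j Grover iterations the success probability is P(j) = sin^2((2j+1)*theta), where sin(theta) = sqrt(k/N).
N = 2^5 = 32, k = 3
sin(theta) = sqrt(k/N) = 0.3061862178
theta = arcsin(sqrt(k/N)) = 0.3111842443 rad
P(j) reaches its first maximum when (2j+1)*theta is as close as possible to pi/2, i.e. j = round(pi/(4*theta) - 1/2).
pi/(4*theta) - 1/2 = 2.0239
(For comparison, the common estimate pi/4 * sqrt(N/k) = 2.5651; the exact maximiser is used here.)
Optimal iterations = 2

2


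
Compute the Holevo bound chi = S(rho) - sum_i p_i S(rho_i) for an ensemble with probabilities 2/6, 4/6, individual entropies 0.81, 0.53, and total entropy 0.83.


chi = S(rho) - sum_i p_i * S(rho_i)
Weighted entropy = 2/6 * 0.81 + 4/6 * 0.53
= 0.6233
chi = 0.83 - 0.6233
= 0.2067

0.2067


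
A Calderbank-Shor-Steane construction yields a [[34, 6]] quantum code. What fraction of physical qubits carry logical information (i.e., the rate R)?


Code rate R = k/n
= 6/34
= 0.1765

0.1765


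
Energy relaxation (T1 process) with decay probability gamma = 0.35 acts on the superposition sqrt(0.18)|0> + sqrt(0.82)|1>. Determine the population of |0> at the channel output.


For amplitude damping with parameter gamma on state sqrt(a)|0> + sqrt(b)|1>:
alpha^2 = 0.18, beta^2 = 0.82
P(|0>) = alpha^2 + gamma * beta^2
= 0.18 + 0.35 * 0.82
= 0.18 + 0.2870
= 0.4670

0.4670


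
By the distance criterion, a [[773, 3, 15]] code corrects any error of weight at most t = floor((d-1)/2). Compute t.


Code parameters: [[773, 3, 15]], distance d = 15.
Number of correctable errors = floor((d-1)/2)
= floor((15 - 1)/2)
= floor(14/2)
= 7

7


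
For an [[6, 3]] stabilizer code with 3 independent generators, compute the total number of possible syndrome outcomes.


Each stabilizer generator gives a binary (+1 or -1) measurement outcome.
With 3 independent generators:
Total syndromes = 2^3
= 8

8


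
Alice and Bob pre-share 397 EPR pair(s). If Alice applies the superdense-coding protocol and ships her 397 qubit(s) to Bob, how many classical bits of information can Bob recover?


Superdense coding allows 2 classical bits per shared entangled pair.
397 pair(s) -> 2 * 397 = 794 classical bits

794


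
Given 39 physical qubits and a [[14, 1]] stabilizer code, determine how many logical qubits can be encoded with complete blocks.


Each code block uses 14 physical qubits for 1 logical qubit(s).
Number of complete blocks = floor(39 / 14) = 2
Logical qubits = 2 * 1
= 2

2


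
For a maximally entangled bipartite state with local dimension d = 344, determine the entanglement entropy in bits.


For a maximally entangled state in d x d:
S = log2(d) = log2(344)
= 8.4263

8.4263


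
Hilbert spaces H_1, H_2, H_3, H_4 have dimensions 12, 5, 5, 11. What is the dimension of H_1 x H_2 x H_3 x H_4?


dim(H_1 x H_2 x H_3 x H_4) = 12 * 5 * 5 * 11
= 60 * 5 * 11
= 300 * 11
= 3300

3300


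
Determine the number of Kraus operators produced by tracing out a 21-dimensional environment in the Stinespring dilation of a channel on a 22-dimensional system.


Tracing out the environment in an orthonormal basis {|i>_E} gives Kraus operators K_i = <i|_E U |0>_E.
Number of Kraus operators = dim(H_env) = d_env
= 21

21


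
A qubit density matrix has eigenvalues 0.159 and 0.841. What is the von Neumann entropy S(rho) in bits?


S = -p*log2(p) - (1-p)*log2(1-p)
p = 0.1590, 1-p = 0.8410
= -0.1590 * log2(0.1590) - 0.8410 * log2(0.8410)
= -(-0.4218) - (-0.2101)
= 0.6319

0.6319


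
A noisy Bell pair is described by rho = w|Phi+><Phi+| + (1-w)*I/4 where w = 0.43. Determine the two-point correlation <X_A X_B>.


|Phi+> = (|00> + |11>)/sqrt(2)
For the pure Bell state, <X_A X_B> = +1 (Bell-state Pauli correlator).
The maximally-mixed part I/4 has tr(I/4 * P tensor P) = 0 for any traceless Pauli P.
So <X_A X_B>_rho = w * (+1) + (1 - w) * 0
= 0.43 * (+1)
= 0.4300

0.4300


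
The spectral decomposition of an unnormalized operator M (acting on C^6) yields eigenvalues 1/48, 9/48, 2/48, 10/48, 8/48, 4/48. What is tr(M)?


tr(M) = sum of eigenvalues
= 1/48 + 9/48 + 2/48 + 10/48 + 8/48 + 4/48
= 34/48
= 0.7083

0.7083


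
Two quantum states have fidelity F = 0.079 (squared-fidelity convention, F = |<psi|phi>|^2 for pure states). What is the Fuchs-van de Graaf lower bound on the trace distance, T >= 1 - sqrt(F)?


Fuchs-van de Graaf (squared-fidelity convention): 1 - sqrt(F) <= T <= sqrt(1 - F).
Lower bound: T >= 1 - sqrt(F)
sqrt(F) = sqrt(0.079) = 0.2811
T >= 1 - 0.2811
T >= 0.7189

0.7189


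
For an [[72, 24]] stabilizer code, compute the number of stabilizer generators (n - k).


For an [[n,k]] stabilizer code:
Number of stabilizer generators = n - k
= 72 - 24
= 48

48


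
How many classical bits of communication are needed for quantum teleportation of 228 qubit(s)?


Quantum teleportation requires 2 classical bits per qubit teleported.
228 qubit(s) -> 2 * 228 = 456 classical bits

456


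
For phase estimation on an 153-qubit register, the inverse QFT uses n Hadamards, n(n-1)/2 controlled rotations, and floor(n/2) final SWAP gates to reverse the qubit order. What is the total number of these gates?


Hadamard gates: 153
Controlled rotations: n*(n-1)/2 = 153*152/2 = 11628
SWAP gates: floor(n/2) = floor(153/2) = 76
Total = 153 + 11628 + 76
= 11857

11857


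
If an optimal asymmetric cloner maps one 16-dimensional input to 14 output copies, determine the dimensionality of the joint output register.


Output space = H^(tensor 14) where dim(H) = 16
dim = 16^14
= 256 (after 2 factors)
= 4096 (after 3 factors)
= 65536 (after 4 factors)
= 1048576 (after 5 factors)
= 16777216 (after 6 factors)
= 268435456 (after 7 factors)
= 4294967296 (after 8 factors)
= 68719476736 (after 9 factors)
= 1099511627776 (after 10 factors)
= 17592186044416 (after 11 factors)
= 281474976710656 (after 12 factors)
= 4503599627370496 (after 13 factors)
= 72057594037927936 (after 14 factors)
= 72057594037927936

72057594037927936


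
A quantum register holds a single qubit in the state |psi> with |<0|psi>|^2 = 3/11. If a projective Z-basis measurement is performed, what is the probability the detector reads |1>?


|alpha|^2 = 3/11 = 0.2727
|beta|^2 = 1 - 3/11 = 8/11 = 0.7273
P(|1>) = |beta|^2 = 0.7273

0.7273


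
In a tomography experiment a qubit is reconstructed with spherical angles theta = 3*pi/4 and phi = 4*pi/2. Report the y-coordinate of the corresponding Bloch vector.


theta = 2.3562, phi = 6.2832
r_y = sin(theta)*sin(phi) = 0.7071 * 0.0000
r_y = 0.0000

0.0000


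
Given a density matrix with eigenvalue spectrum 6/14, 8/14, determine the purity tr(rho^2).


tr(rho^2) = sum of eigenvalues squared
= (6/14)^2 + (8/14)^2
= (36 + 64) / 196
= 100/196
= 0.5102

0.5102


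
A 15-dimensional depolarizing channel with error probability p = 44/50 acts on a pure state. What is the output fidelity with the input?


F = (1-p) + p/d
= (1 - 0.8800) + 0.8800/15
= 0.1200 + 0.0587
= 0.1787

0.1787


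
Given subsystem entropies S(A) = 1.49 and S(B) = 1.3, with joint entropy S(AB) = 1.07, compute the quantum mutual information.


I(A:B) = S(A) + S(B) - S(AB)
= 1.49 + 1.3 - 1.07
= 1.7200

1.7200


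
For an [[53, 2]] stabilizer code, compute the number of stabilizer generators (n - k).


For an [[n,k]] stabilizer code:
Number of stabilizer generators = n - k
= 53 - 2
= 51

51


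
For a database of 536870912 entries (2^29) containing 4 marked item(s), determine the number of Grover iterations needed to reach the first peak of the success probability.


After j Grover iterations the success probability is P(j) = sin^2((2j+1)*theta), where sin(theta) = sqrt(k/N).
N = 2^29 = 536870912, k = 4
sin(theta) = sqrt(k/N) = 8.631674575e-05
theta = arcsin(sqrt(k/N)) = 8.631674586e-05 rad
P(j) reaches its first maximum when (2j+1)*theta is as close as possible to pi/2, i.e. j = round(pi/(4*theta) - 1/2).
pi/(4*theta) - 1/2 = 9098.5242
(For comparison, the common estimate pi/4 * sqrt(N/k) = 9099.0243; the exact maximiser is used here.)
Optimal iterations = 9099

9099


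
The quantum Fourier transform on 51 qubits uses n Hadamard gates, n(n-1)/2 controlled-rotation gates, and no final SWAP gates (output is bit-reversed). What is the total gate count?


Hadamard gates: 51
Controlled rotations: n*(n-1)/2 = 51*50/2 = 1275
SWAP gates: 0 (omitted)
Total = 51 + 1275
= 1326

1326


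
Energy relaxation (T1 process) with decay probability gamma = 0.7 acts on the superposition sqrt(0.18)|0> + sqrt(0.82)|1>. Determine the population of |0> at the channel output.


For amplitude damping with parameter gamma on state sqrt(a)|0> + sqrt(b)|1>:
alpha^2 = 0.18, beta^2 = 0.82
P(|0>) = alpha^2 + gamma * beta^2
= 0.18 + 0.7 * 0.82
= 0.18 + 0.5740
= 0.7540

0.7540


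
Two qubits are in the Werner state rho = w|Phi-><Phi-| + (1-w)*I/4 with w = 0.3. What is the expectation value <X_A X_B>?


|Phi-> = (|00> - |11>)/sqrt(2)
For the pure Bell state, <X_A X_B> = -1 (Bell-state Pauli correlator).
The maximally-mixed part I/4 has tr(I/4 * P tensor P) = 0 for any traceless Pauli P.
So <X_A X_B>_rho = w * (-1) + (1 - w) * 0
= 0.3 * (-1)
= -0.3000

-0.3000


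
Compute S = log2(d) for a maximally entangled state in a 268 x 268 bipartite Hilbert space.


For a maximally entangled state in d x d:
S = log2(d) = log2(268)
= 8.0661

8.0661


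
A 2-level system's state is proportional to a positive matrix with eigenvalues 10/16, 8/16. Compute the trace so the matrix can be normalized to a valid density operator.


tr(M) = sum of eigenvalues
= 10/16 + 8/16
= 18/16
= 1.1250

1.1250


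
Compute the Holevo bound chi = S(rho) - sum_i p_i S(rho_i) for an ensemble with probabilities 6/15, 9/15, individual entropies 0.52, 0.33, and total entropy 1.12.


chi = S(rho) - sum_i p_i * S(rho_i)
Weighted entropy = 6/15 * 0.52 + 9/15 * 0.33
= 0.4060
chi = 1.12 - 0.4060
= 0.7140

0.7140


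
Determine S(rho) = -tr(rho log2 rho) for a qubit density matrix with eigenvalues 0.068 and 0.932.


S = -p*log2(p) - (1-p)*log2(1-p)
p = 0.0680, 1-p = 0.9320
= -0.0680 * log2(0.0680) - 0.9320 * log2(0.9320)
= -(-0.2637) - (-0.0947)
= 0.3584

0.3584


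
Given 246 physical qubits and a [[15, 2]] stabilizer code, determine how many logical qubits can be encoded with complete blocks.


Each code block uses 15 physical qubits for 2 logical qubit(s).
Number of complete blocks = floor(246 / 15) = 16
Logical qubits = 16 * 2
= 32

32


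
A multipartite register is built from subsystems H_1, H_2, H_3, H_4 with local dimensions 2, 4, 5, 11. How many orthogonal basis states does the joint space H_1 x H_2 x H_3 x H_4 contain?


dim(H_1 x H_2 x H_3 x H_4) = 2 * 4 * 5 * 11
= 8 * 5 * 11
= 40 * 11
= 440

440


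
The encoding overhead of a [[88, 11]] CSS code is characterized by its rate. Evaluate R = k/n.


Code rate R = k/n
= 11/88
= 0.1250

0.1250


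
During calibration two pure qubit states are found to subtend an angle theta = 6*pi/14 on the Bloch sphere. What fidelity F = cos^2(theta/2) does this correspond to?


For states separated by angle theta on Bloch sphere:
F = cos^2(theta/2)
theta = 6*pi/14 = 1.3464
theta/2 = 0.6732
cos(theta/2) = 0.7818
F = 0.6113

0.6113


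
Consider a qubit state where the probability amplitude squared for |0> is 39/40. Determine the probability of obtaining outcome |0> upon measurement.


|alpha|^2 = 39/40 = 0.9750
|beta|^2 = 1 - 39/40 = 1/40 = 0.0250
P(|0>) = |alpha|^2 = 0.9750

0.9750


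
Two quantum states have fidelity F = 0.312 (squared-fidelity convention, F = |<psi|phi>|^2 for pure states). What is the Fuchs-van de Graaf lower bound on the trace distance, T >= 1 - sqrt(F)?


Fuchs-van de Graaf (squared-fidelity convention): 1 - sqrt(F) <= T <= sqrt(1 - F).
Lower bound: T >= 1 - sqrt(F)
sqrt(F) = sqrt(0.312) = 0.5586
T >= 1 - 0.5586
T >= 0.4414

0.4414


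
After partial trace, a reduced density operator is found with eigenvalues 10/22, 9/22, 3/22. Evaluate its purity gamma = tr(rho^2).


tr(rho^2) = sum of eigenvalues squared
= (10/22)^2 + (9/22)^2 + (3/22)^2
= (100 + 81 + 9) / 484
= 190/484
= 0.3926

0.3926


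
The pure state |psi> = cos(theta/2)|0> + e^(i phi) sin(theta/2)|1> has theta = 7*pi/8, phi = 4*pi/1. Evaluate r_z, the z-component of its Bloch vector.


theta = 2.7489, phi = 12.5664
r_z = cos(theta) = -0.9239

-0.9239


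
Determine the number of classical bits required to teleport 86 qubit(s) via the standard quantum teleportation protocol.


Quantum teleportation requires 2 classical bits per qubit teleported.
86 qubit(s) -> 2 * 86 = 172 classical bits

172


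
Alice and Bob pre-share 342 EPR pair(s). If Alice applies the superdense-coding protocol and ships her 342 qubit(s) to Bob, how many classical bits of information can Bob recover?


Superdense coding allows 2 classical bits per shared entangled pair.
342 pair(s) -> 2 * 342 = 684 classical bits

684


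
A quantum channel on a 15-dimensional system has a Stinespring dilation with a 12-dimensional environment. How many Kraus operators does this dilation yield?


Tracing out the environment in an orthonormal basis {|i>_E} gives Kraus operators K_i = <i|_E U |0>_E.
Number of Kraus operators = dim(H_env) = d_env
= 12

12


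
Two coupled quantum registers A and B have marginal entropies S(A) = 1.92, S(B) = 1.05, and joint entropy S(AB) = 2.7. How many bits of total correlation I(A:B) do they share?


I(A:B) = S(A) + S(B) - S(AB)
= 1.92 + 1.05 - 2.7
= 0.2700

0.2700


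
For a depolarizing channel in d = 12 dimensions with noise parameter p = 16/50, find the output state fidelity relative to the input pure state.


F = (1-p) + p/d
= (1 - 0.3200) + 0.3200/12
= 0.6800 + 0.0267
= 0.7067

0.7067


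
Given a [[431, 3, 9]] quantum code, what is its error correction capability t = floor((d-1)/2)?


Code parameters: [[431, 3, 9]], distance d = 9.
Number of correctable errors = floor((d-1)/2)
= floor((9 - 1)/2)
= floor(8/2)
= 4

4


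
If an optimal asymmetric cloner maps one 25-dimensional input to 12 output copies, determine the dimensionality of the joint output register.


Output space = H^(tensor 12) where dim(H) = 25
dim = 25^12
= 625 (after 2 factors)
= 15625 (after 3 factors)
= 390625 (after 4 factors)
= 9765625 (after 5 factors)
= 244140625 (after 6 factors)
= 6103515625 (after 7 factors)
= 152587890625 (after 8 factors)
= 3814697265625 (after 9 factors)
= 95367431640625 (after 10 factors)
= 2384185791015625 (after 11 factors)
= 59604644775390625 (after 12 factors)
= 59604644775390625

59604644775390625


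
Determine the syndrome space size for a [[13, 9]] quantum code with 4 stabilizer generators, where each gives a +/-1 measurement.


Each stabilizer generator gives a binary (+1 or -1) measurement outcome.
With 4 independent generators:
Total syndromes = 2^4
= 16

16


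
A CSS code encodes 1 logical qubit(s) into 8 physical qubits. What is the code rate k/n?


Code rate R = k/n
= 1/8
= 0.1250

0.1250


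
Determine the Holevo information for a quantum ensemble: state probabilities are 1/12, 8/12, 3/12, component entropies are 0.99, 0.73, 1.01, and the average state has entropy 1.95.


chi = S(rho) - sum_i p_i * S(rho_i)
Weighted entropy = 1/12 * 0.99 + 8/12 * 0.73 + 3/12 * 1.01
= 0.8217
chi = 1.95 - 0.8217
= 1.1283

1.1283


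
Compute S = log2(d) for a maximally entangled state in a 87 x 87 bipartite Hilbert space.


For a maximally entangled state in d x d:
S = log2(d) = log2(87)
= 6.4429

6.4429


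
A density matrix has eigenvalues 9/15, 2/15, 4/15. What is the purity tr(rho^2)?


tr(rho^2) = sum of eigenvalues squared
= (9/15)^2 + (2/15)^2 + (4/15)^2
= (81 + 4 + 16) / 225
= 101/225
= 0.4489

0.4489


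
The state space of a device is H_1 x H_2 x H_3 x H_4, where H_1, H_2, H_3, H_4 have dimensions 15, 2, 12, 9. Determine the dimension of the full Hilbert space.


dim(H_1 x H_2 x H_3 x H_4) = 15 * 2 * 12 * 9
= 30 * 12 * 9
= 360 * 9
= 3240

3240


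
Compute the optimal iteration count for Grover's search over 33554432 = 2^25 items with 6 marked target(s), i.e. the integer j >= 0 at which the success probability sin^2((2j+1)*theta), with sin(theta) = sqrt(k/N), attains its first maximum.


After j Grover iterations the success probability is P(j) = sin^2((2j+1)*theta), where sin(theta) = sqrt(k/N).
N = 2^25 = 33554432, k = 6
sin(theta) = sqrt(k/N) = 0.0004228639667
theta = arcsin(sqrt(k/N)) = 0.0004228639793 rad
P(j) reaches its first maximum when (2j+1)*theta is as close as possible to pi/2, i.e. j = round(pi/(4*theta) - 1/2).
pi/(4*theta) - 1/2 = 1856.8305
(For comparison, the common estimate pi/4 * sqrt(N/k) = 1857.3305; the exact maximiser is used here.)
Optimal iterations = 1857

1857


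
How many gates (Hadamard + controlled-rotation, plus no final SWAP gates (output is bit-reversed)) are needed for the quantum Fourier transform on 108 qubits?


Hadamard gates: 108
Controlled rotations: n*(n-1)/2 = 108*107/2 = 5778
SWAP gates: 0 (omitted)
Total = 108 + 5778
= 5886

5886


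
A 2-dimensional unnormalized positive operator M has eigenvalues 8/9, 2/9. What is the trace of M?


tr(M) = sum of eigenvalues
= 8/9 + 2/9
= 10/9
= 1.1111

1.1111


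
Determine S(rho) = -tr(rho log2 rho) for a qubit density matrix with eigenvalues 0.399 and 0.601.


S = -p*log2(p) - (1-p)*log2(1-p)
p = 0.3990, 1-p = 0.6010
= -0.3990 * log2(0.3990) - 0.6010 * log2(0.6010)
= -(-0.5289) - (-0.4415)
= 0.9704

0.9704


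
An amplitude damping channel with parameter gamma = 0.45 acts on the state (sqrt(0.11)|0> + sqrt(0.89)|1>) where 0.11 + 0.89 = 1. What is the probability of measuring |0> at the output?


For amplitude damping with parameter gamma on state sqrt(a)|0> + sqrt(b)|1>:
alpha^2 = 0.11, beta^2 = 0.89
P(|0>) = alpha^2 + gamma * beta^2
= 0.11 + 0.45 * 0.89
= 0.11 + 0.4005
= 0.5105

0.5105


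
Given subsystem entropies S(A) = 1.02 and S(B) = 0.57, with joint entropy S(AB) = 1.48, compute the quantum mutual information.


I(A:B) = S(A) + S(B) - S(AB)
= 1.02 + 0.57 - 1.48
= 0.1100

0.1100


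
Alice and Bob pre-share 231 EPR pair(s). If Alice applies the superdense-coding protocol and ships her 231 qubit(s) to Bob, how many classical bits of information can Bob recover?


Superdense coding allows 2 classical bits per shared entangled pair.
231 pair(s) -> 2 * 231 = 462 classical bits

462


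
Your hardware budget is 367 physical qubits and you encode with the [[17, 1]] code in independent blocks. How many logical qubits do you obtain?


Each code block uses 17 physical qubits for 1 logical qubit(s).
Number of complete blocks = floor(367 / 17) = 21
Logical qubits = 21 * 1
= 21

21


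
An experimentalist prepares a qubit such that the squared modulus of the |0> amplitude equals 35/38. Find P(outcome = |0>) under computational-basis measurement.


|alpha|^2 = 35/38 = 0.9211
|beta|^2 = 1 - 35/38 = 3/38 = 0.0789
P(|0>) = |alpha|^2 = 0.9211

0.9211


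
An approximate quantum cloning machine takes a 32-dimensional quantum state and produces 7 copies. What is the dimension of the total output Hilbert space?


Output space = H^(tensor 7) where dim(H) = 32
dim = 32^7
= 1024 (after 2 factors)
= 32768 (after 3 factors)
= 1048576 (after 4 factors)
= 33554432 (after 5 factors)
= 1073741824 (after 6 factors)
= 34359738368 (after 7 factors)
= 34359738368

34359738368


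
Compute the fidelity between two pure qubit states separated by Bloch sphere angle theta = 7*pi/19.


For states separated by angle theta on Bloch sphere:
F = cos^2(theta/2)
theta = 7*pi/19 = 1.1574
theta/2 = 0.5787
cos(theta/2) = 0.8372
F = 0.7008

0.7008


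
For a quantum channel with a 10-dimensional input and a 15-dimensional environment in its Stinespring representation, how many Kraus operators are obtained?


Tracing out the environment in an orthonormal basis {|i>_E} gives Kraus operators K_i = <i|_E U |0>_E.
Number of Kraus operators = dim(H_env) = d_env
= 15

15


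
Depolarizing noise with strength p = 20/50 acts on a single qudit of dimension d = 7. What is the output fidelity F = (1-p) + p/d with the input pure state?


F = (1-p) + p/d
= (1 - 0.4000) + 0.4000/7
= 0.6000 + 0.0571
= 0.6571

0.6571


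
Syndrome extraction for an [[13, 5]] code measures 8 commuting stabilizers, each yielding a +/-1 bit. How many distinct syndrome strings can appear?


Each stabilizer generator gives a binary (+1 or -1) measurement outcome.
With 8 independent generators:
Total syndromes = 2^8
= 256

256


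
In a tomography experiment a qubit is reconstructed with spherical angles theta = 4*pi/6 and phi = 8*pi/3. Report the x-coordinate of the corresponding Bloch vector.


theta = 2.0944, phi = 8.3776
r_x = sin(theta)*cos(phi) = 0.8660 * -0.5000
r_x = -0.4330

-0.4330


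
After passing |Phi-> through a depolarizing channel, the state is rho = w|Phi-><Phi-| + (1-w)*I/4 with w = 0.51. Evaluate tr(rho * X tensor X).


|Phi-> = (|00> - |11>)/sqrt(2)
For the pure Bell state, <X_A X_B> = -1 (Bell-state Pauli correlator).
The maximally-mixed part I/4 has tr(I/4 * P tensor P) = 0 for any traceless Pauli P.
So <X_A X_B>_rho = w * (-1) + (1 - w) * 0
= 0.51 * (-1)
= -0.5100

-0.5100


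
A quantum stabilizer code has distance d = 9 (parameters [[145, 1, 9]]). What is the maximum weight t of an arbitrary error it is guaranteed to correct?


Code parameters: [[145, 1, 9]], distance d = 9.
Number of correctable errors = floor((d-1)/2)
= floor((9 - 1)/2)
= floor(8/2)
= 4

4


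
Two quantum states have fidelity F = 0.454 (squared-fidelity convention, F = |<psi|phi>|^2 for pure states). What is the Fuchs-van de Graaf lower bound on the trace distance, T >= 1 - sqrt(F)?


Fuchs-van de Graaf (squared-fidelity convention): 1 - sqrt(F) <= T <= sqrt(1 - F).
Lower bound: T >= 1 - sqrt(F)
sqrt(F) = sqrt(0.454) = 0.6738
T >= 1 - 0.6738
T >= 0.3262

0.3262


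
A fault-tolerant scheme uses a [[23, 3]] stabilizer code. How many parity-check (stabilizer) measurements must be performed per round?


For an [[n,k]] stabilizer code:
Number of stabilizer generators = n - k
= 23 - 3
= 20

20


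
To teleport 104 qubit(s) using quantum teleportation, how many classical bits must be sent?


Quantum teleportation requires 2 classical bits per qubit teleported.
104 qubit(s) -> 2 * 104 = 208 classical bits

208


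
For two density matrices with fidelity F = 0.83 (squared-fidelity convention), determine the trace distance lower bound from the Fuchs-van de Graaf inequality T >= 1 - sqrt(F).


Fuchs-van de Graaf (squared-fidelity convention): 1 - sqrt(F) <= T <= sqrt(1 - F).
Lower bound: T >= 1 - sqrt(F)
sqrt(F) = sqrt(0.83) = 0.9110
T >= 1 - 0.9110
T >= 0.0890

0.0890


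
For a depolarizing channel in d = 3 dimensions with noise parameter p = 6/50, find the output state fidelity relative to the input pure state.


F = (1-p) + p/d
= (1 - 0.1200) + 0.1200/3
= 0.8800 + 0.0400
= 0.9200

0.9200


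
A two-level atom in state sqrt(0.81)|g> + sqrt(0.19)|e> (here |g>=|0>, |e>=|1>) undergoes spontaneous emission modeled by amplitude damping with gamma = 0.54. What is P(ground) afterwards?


For amplitude damping with parameter gamma on state sqrt(a)|0> + sqrt(b)|1>:
alpha^2 = 0.81, beta^2 = 0.19
P(|0>) = alpha^2 + gamma * beta^2
= 0.81 + 0.54 * 0.19
= 0.81 + 0.1026
= 0.9126

0.9126


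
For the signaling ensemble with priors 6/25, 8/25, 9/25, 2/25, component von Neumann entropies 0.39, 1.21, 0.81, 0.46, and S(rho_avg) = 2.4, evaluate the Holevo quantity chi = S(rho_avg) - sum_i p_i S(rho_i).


chi = S(rho) - sum_i p_i * S(rho_i)
Weighted entropy = 6/25 * 0.39 + 8/25 * 1.21 + 9/25 * 0.81 + 2/25 * 0.46
= 0.8092
chi = 2.4 - 0.8092
= 1.5908

1.5908


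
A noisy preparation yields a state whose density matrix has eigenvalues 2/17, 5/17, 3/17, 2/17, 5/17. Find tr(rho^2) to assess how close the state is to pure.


tr(rho^2) = sum of eigenvalues squared
= (2/17)^2 + (5/17)^2 + (3/17)^2 + (2/17)^2 + (5/17)^2
= (4 + 25 + 9 + 4 + 25) / 289
= 67/289
= 0.2318

0.2318


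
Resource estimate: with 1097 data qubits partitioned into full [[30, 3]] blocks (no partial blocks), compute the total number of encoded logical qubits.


Each code block uses 30 physical qubits for 3 logical qubit(s).
Number of complete blocks = floor(1097 / 30) = 36
Logical qubits = 36 * 3
= 108

108


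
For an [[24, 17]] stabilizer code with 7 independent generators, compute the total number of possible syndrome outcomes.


Each stabilizer generator gives a binary (+1 or -1) measurement outcome.
With 7 independent generators:
Total syndromes = 2^7
= 128

128


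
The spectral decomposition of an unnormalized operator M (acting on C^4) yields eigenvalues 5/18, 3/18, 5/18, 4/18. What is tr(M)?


tr(M) = sum of eigenvalues
= 5/18 + 3/18 + 5/18 + 4/18
= 17/18
= 0.9444

0.9444
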